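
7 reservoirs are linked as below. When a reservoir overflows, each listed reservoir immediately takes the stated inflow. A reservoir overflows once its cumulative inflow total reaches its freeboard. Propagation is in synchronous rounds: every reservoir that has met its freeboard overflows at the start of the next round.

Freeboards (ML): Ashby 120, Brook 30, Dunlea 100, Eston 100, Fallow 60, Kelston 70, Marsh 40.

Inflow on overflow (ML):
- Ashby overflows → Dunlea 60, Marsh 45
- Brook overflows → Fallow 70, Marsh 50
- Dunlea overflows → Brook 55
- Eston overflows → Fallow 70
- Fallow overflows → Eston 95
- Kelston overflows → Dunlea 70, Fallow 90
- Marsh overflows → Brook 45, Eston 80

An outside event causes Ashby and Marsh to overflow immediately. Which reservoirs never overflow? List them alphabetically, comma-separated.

Round 1 — Ashby, Marsh overflow (initial).
  Brook: +45 → 45 ≥ 30
  Dunlea: +60 → 60 < 100
  Eston: +80 → 80 < 100
Round 2 — Brook overflows.
  Fallow: +70 → 70 ≥ 60
Round 3 — Fallow overflows.
  Eston: +95 → 175 ≥ 100
Round 4 — Eston overflows.
No further overflows.

Dunlea, Kelston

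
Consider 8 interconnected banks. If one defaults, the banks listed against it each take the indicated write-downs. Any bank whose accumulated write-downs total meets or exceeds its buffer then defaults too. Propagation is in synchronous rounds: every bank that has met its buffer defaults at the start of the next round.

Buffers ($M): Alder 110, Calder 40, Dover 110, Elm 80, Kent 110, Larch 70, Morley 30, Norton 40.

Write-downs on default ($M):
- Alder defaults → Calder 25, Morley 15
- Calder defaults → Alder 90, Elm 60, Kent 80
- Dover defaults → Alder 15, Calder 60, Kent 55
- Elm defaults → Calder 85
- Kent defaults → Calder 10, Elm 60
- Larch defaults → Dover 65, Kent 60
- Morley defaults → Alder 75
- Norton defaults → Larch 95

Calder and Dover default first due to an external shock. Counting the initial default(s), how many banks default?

Round 1 — Calder, Dover default (initial).
  Alder: +90+15 → 105 < 110
  Elm: +60 → 60 < 80
  Kent: +80+55 → 135 ≥ 110
Round 2 — Kent defaults.
  Elm: +60 → 120 ≥ 80
Round 3 — Elm defaults.
No further defaults.

4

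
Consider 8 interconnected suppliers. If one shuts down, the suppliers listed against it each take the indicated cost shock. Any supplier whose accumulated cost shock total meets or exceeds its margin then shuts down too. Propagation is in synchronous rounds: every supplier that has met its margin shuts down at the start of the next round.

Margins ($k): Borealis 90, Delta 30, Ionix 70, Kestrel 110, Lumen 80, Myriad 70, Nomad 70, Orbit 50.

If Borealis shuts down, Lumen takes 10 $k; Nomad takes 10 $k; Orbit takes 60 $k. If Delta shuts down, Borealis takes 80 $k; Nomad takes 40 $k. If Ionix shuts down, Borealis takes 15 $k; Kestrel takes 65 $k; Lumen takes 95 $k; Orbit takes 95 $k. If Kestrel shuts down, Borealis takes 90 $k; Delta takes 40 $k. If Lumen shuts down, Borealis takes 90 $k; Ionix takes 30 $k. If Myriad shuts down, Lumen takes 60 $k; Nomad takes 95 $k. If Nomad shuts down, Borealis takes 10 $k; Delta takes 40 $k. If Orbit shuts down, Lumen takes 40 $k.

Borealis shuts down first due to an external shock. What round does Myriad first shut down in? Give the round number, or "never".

never

Round 1 — Borealis shuts down (initial).
  Lumen: +10 → 10 < 80
  Nomad: +10 → 10 < 70
  Orbit: +60 → 60 ≥ 50
Round 2 — Orbit shuts down.
  Lumen: +40 → 50 < 80
No further shutdowns.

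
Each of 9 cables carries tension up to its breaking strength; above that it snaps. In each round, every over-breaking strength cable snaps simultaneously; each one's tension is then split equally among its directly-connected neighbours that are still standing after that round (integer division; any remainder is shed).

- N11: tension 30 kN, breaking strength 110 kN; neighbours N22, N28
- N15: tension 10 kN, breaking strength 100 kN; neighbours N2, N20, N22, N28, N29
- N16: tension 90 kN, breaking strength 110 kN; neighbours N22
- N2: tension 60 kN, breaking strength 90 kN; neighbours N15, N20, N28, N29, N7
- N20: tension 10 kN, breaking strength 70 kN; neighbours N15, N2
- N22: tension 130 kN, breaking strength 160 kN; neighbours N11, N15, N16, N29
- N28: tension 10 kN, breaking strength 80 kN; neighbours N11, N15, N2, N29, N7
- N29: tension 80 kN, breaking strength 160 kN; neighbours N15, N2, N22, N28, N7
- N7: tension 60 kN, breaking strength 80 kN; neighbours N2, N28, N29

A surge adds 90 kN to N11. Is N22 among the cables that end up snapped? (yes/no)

Round 1 — N11 at 120 > 110. N11 snaps.
  N11 sheds 120 kN to N22, N28: 60 each.
    N22: 130+60 = 190 > 160
    N28: 10+60 = 70 ≤ 80
Round 2 — N22 snaps.
  N22 sheds 190 kN to N15, N16, N29: 63 each (1 lost).
    N15: 10+63 = 73 ≤ 100
    N16: 90+63 = 153 > 110
    N29: 80+63 = 143 ≤ 160
Round 3 — N16 snaps.
  N16 sheds 153 kN: no online neighbours, lost.
No further breaks.

yes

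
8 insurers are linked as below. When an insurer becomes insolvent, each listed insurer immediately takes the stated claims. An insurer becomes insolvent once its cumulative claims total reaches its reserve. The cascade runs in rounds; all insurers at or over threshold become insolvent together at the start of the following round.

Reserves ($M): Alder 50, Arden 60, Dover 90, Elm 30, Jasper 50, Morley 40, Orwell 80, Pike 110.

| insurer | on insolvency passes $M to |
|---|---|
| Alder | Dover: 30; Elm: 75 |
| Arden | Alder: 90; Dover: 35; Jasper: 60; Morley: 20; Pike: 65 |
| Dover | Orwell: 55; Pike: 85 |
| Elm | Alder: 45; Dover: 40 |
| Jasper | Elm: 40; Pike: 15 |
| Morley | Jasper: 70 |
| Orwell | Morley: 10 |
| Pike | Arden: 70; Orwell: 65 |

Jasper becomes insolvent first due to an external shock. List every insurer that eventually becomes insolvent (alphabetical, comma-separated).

Elm, Jasper

Round 1 — Jasper becomes insolvent (initial).
  Elm: +40 → 40 ≥ 30
  Pike: +15 → 15 < 110
Round 2 — Elm becomes insolvent.
  Alder: +45 → 45 < 50
  Dover: +40 → 40 < 90
No further insolvencies.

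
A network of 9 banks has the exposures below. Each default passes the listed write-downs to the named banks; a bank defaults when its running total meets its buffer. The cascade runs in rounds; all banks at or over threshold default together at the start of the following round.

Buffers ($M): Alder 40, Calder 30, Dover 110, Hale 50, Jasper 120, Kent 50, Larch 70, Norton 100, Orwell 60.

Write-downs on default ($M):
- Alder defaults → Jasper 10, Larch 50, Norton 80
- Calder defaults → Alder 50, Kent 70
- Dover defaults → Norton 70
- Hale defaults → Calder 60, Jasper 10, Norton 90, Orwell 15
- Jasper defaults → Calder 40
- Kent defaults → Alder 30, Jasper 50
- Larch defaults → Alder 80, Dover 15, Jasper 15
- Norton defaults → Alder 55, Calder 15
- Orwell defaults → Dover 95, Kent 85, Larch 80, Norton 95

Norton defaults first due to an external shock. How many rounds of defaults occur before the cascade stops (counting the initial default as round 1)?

2

Round 1 — Norton defaults (initial).
  Alder: +55 → 55 ≥ 40
  Calder: +15 → 15 < 30
Round 2 — Alder defaults.
  Jasper: +10 → 10 < 120
  Larch: +50 → 50 < 70
No further defaults.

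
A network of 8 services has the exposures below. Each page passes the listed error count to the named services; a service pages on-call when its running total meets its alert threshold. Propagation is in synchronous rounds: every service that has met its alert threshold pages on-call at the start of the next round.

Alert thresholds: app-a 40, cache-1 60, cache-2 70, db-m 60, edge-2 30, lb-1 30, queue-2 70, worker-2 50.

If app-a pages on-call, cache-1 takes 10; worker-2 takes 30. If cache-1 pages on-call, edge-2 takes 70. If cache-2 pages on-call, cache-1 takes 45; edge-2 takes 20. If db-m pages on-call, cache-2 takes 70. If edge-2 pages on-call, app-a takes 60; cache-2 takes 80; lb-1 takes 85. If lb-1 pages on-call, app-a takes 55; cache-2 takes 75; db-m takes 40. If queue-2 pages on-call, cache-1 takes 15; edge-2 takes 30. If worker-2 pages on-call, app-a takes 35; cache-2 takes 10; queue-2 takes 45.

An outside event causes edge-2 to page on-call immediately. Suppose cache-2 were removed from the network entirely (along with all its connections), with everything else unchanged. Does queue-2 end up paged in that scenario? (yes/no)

no

With cache-2 removed:
Round 1 — edge-2 pages on-call (initial).
  app-a: +60 → 60 ≥ 40
  lb-1: +85 → 85 ≥ 30
Round 2 — app-a, lb-1 page on-call.
  cache-1: +10 → 10 < 60
  db-m: +40 → 40 < 60
  worker-2: +30 → 30 < 50
No further pages.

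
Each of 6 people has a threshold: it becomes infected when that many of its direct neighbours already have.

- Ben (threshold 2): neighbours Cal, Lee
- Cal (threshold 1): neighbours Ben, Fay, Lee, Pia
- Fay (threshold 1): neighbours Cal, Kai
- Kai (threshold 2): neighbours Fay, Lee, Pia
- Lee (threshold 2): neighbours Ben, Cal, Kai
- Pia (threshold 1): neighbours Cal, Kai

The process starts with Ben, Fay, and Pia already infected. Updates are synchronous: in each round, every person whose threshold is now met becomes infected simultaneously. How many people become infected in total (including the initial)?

6

Round 1 — Ben, Fay, Pia become infected (initial).
Round 2 — checking thresholds:
  Cal: 3 of 4 neighbours ≥ 1, becomes infected.
  Kai: 2 of 3 neighbours ≥ 2, becomes infected.
  Lee: 1 of 3 neighbours < 2, holds.
Round 3 — checking thresholds:
  Lee: 3 of 3 neighbours ≥ 2, becomes infected.
Round 4 — no new infections; cascade stops.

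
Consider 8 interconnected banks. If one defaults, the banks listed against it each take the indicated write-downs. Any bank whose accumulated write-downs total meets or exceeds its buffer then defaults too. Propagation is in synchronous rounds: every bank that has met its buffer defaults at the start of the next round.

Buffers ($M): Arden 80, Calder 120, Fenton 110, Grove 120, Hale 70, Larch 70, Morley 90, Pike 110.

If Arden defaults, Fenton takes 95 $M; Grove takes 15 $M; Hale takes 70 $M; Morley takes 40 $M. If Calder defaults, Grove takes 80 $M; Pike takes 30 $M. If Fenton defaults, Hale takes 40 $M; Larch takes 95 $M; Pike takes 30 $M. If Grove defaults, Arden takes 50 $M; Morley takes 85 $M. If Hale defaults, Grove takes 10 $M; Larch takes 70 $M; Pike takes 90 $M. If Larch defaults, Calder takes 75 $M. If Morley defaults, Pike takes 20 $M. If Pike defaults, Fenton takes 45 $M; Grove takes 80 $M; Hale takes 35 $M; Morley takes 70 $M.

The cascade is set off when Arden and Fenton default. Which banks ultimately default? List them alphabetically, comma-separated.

Arden, Fenton, Hale, Larch, Morley, Pike

Round 1 — Arden, Fenton default (initial).
  Grove: +15 → 15 < 120
  Hale: +70+40 → 110 ≥ 70
  Larch: +95 → 95 ≥ 70
  Morley: +40 → 40 < 90
  Pike: +30 → 30 < 110
Round 2 — Hale, Larch default.
  Calder: +75 → 75 < 120
  Grove: +10 → 25 < 120
  Pike: +90 → 120 ≥ 110
Round 3 — Pike defaults.
  Grove: +80 → 105 < 120
  Morley: +70 → 110 ≥ 90
Round 4 — Morley defaults.
No further defaults.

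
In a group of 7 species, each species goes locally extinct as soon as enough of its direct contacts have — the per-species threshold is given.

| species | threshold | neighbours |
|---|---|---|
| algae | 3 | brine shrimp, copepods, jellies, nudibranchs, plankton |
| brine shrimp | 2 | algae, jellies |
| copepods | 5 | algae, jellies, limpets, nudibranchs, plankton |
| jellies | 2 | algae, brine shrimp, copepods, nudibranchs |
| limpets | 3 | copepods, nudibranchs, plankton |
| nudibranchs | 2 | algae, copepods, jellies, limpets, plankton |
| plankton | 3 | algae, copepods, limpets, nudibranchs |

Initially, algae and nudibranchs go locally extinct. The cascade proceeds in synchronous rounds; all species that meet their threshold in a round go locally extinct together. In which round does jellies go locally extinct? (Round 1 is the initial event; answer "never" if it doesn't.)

2

Round 1 — algae, nudibranchs go locally extinct (initial).
Round 2 — checking thresholds:
  brine shrimp: 1 of 2 neighbours < 2, holds.
  copepods: 2 of 5 neighbours < 5, holds.
  jellies: 2 of 4 neighbours ≥ 2, goes locally extinct.
  limpets: 1 of 3 neighbours < 3, holds.
  plankton: 2 of 4 neighbours < 3, holds.
Round 3 — checking thresholds:
  brine shrimp: 2 of 2 neighbours ≥ 2, goes locally extinct.
  copepods: 3 of 5 neighbours < 5, holds.
  limpets: 1 of 3 neighbours < 3, holds.
  plankton: 2 of 4 neighbours < 3, holds.
Round 4 — no new extinctions; cascade stops.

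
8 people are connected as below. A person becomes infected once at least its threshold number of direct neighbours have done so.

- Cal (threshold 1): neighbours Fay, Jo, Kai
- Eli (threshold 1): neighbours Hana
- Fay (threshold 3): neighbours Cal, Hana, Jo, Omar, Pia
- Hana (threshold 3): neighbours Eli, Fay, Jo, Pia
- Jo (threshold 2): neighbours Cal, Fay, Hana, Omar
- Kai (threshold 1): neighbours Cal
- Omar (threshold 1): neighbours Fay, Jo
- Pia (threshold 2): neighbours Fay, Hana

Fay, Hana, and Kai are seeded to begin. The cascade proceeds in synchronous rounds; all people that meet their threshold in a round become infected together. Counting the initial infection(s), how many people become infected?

Round 1 — Fay, Hana, Kai become infected (initial).
Round 2 — checking thresholds:
  Cal: 2 of 3 neighbours ≥ 1, becomes infected.
  Eli: 1 of 1 neighbours ≥ 1, becomes infected.
  Jo: 2 of 4 neighbours ≥ 2, becomes infected.
  Omar: 1 of 2 neighbours ≥ 1, becomes infected.
  Pia: 2 of 2 neighbours ≥ 2, becomes infected.
Round 3 — no new infections; cascade stops.

8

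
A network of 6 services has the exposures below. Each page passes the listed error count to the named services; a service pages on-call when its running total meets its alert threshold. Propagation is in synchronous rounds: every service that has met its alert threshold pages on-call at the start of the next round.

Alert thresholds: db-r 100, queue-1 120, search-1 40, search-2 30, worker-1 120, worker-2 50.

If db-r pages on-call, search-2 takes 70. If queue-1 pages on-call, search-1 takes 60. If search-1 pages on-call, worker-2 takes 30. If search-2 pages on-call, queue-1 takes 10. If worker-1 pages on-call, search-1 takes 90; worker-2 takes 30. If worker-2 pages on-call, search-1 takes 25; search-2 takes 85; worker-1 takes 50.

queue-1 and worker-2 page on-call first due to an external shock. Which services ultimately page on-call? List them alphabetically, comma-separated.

Round 1 — queue-1, worker-2 page on-call (initial).
  search-1: +60+25 → 85 ≥ 40
  search-2: +85 → 85 ≥ 30
  worker-1: +50 → 50 < 120
Round 2 — search-1, search-2 page on-call.
No further pages.

queue-1, search-1, search-2, worker-2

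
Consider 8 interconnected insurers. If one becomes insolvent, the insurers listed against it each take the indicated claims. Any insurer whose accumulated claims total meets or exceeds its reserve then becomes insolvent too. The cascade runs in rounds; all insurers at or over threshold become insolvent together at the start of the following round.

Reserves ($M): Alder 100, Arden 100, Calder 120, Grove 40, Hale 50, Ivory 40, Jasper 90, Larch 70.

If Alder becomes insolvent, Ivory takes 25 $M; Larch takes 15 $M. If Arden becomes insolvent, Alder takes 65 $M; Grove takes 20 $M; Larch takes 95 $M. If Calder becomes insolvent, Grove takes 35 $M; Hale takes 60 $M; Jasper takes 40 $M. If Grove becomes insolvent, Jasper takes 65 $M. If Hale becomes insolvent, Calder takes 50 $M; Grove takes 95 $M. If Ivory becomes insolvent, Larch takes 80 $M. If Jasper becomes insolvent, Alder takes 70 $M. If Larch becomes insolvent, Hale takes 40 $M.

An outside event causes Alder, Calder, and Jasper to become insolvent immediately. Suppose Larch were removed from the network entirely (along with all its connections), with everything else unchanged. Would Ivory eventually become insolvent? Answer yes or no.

With Larch removed:
Round 1 — Alder, Calder, Jasper become insolvent (initial).
  Grove: +35 → 35 < 40
  Hale: +60 → 60 ≥ 50
  Ivory: +25 → 25 < 40
Round 2 — Hale becomes insolvent.
  Grove: +95 → 130 ≥ 40
Round 3 — Grove becomes insolvent.
No further insolvencies.

no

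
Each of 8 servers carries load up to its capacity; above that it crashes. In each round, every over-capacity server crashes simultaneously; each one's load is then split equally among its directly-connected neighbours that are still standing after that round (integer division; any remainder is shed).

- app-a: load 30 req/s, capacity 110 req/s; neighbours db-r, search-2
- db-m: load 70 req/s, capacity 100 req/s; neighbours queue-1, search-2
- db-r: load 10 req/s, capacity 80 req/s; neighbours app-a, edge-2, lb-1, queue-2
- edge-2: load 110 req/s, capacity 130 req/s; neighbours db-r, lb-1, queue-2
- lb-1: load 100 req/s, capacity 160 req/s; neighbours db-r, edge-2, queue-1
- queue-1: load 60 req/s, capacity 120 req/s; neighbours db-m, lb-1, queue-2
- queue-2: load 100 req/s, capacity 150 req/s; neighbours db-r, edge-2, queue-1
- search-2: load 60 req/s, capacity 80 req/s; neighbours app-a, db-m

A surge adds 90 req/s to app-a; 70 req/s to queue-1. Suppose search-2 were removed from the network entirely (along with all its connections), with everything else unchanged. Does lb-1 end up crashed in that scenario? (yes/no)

yes

With search-2 removed:
Round 1 — app-a at 120 > 110; queue-1 at 130 > 120. app-a, queue-1 crash.
  app-a sheds 120 req/s to db-r: 120 each.
    db-r: 10+120 = 130 > 80
  queue-1 sheds 130 req/s to db-m, lb-1, queue-2: 43 each (1 lost).
    db-m: 70+43 = 113 > 100
    lb-1: 100+43 = 143 ≤ 160
    queue-2: 100+43 = 143 ≤ 150
Round 2 — db-m, db-r crash.
  db-m sheds 113 req/s: no online neighbours, lost.
  db-r sheds 130 req/s to edge-2, lb-1, queue-2: 43 each (1 lost).
    edge-2: 110+43 = 153 > 130
    lb-1: 143+43 = 186 > 160
    queue-2: 143+43 = 186 > 150
Round 3 — edge-2, lb-1, queue-2 crash.
  edge-2 sheds 153 req/s: no online neighbours, lost.
  lb-1 sheds 186 req/s: no online neighbours, lost.
  queue-2 sheds 186 req/s: no online neighbours, lost.
No further crashes.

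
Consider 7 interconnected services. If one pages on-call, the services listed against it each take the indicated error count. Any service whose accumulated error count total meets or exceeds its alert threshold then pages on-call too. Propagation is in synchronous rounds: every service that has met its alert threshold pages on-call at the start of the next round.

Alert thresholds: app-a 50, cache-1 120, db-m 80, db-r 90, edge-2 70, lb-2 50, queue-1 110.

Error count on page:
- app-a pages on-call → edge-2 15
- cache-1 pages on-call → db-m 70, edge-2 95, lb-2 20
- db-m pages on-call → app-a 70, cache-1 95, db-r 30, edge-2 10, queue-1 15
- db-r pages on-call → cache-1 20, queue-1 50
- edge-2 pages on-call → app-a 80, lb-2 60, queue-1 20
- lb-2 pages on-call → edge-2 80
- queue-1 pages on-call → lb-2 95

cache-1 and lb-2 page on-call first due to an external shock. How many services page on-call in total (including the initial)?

4

Round 1 — cache-1, lb-2 page on-call (initial).
  db-m: +70 → 70 < 80
  edge-2: +95+80 → 175 ≥ 70
Round 2 — edge-2 pages on-call.
  app-a: +80 → 80 ≥ 50
  queue-1: +20 → 20 < 110
Round 3 — app-a pages on-call.
No further pages.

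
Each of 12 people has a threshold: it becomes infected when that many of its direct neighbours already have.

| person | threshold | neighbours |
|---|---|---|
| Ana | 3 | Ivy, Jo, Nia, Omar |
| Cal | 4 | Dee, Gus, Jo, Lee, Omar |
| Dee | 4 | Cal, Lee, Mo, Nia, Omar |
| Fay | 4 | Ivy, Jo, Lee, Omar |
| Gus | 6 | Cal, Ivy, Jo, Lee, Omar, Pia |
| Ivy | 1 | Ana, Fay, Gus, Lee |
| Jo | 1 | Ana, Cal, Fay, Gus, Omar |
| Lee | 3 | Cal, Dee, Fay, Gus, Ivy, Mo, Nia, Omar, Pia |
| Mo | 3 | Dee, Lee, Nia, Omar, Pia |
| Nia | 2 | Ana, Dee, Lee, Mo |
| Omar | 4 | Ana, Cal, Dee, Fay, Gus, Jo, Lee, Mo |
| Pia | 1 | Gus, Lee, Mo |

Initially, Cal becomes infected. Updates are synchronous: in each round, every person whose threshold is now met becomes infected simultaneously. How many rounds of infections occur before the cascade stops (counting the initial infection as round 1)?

2

Round 1 — Cal becomes infected (initial).
Round 2 — checking thresholds:
  Dee: 1 of 5 neighbours < 4, below threshold.
  Gus: 1 of 6 neighbours < 6, below threshold.
  Jo: 1 of 5 neighbours ≥ 1, becomes infected.
  Lee: 1 of 9 neighbours < 3, below threshold.
  Omar: 1 of 8 neighbours < 4, below threshold.
Round 3 — no new infections; cascade stops.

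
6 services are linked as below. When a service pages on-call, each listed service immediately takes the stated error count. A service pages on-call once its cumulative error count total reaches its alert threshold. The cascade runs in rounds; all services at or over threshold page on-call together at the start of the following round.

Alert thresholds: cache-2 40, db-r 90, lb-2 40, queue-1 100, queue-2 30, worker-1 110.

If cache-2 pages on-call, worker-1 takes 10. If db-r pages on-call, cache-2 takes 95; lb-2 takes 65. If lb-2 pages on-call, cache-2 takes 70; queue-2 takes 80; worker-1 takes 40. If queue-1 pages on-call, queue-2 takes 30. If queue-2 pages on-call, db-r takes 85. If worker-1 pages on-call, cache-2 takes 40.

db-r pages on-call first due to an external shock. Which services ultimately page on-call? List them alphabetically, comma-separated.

cache-2, db-r, lb-2, queue-2

Round 1 — db-r pages on-call (initial).
  cache-2: +95 → 95 ≥ 40
  lb-2: +65 → 65 ≥ 40
Round 2 — cache-2, lb-2 page on-call.
  queue-2: +80 → 80 ≥ 30
  worker-1: +10+40 → 50 < 110
Round 3 — queue-2 pages on-call.
No further pages.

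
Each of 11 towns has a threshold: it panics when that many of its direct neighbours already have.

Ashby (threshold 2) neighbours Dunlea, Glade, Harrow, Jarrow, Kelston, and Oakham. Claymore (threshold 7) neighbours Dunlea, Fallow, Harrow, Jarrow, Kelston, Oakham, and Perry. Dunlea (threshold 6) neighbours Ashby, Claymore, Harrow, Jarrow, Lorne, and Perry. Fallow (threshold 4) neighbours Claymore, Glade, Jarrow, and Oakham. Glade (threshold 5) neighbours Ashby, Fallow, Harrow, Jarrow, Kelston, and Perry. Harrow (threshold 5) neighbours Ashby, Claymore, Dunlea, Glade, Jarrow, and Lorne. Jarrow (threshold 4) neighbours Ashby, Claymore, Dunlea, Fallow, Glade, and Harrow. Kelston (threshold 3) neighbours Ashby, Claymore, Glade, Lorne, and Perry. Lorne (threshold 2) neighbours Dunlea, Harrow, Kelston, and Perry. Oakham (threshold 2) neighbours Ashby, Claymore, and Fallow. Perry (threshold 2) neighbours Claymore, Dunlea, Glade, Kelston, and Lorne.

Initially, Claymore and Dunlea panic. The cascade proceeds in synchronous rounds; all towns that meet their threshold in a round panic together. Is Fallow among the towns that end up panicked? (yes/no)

Round 1 — Claymore, Dunlea panic (initial).
Round 2 — checking thresholds:
  Ashby: 1 of 6 neighbours < 2, holds.
  Fallow: 1 of 4 neighbours < 4, holds.
  Harrow: 2 of 6 neighbours < 5, holds.
  Jarrow: 2 of 6 neighbours < 4, holds.
  Kelston: 1 of 5 neighbours < 3, holds.
  Lorne: 1 of 4 neighbours < 2, holds.
  Oakham: 1 of 3 neighbours < 2, holds.
  Perry: 2 of 5 neighbours ≥ 2, panics.
Round 3 — checking thresholds:
  Ashby: 1 of 6 neighbours < 2, holds.
  Fallow: 1 of 4 neighbours < 4, holds.
  Glade: 1 of 6 neighbours < 5, holds.
  Harrow: 2 of 6 neighbours < 5, holds.
  Jarrow: 2 of 6 neighbours < 4, holds.
  Kelston: 2 of 5 neighbours < 3, holds.
  Lorne: 2 of 4 neighbours ≥ 2, panics.
  Oakham: 1 of 3 neighbours < 2, holds.
Round 4 — checking thresholds:
  Ashby: 1 of 6 neighbours < 2, holds.
  Fallow: 1 of 4 neighbours < 4, holds.
  Glade: 1 of 6 neighbours < 5, holds.
  Harrow: 3 of 6 neighbours < 5, holds.
  Jarrow: 2 of 6 neighbours < 4, holds.
  Kelston: 3 of 5 neighbours ≥ 3, panics.
  Oakham: 1 of 3 neighbours < 2, holds.
Round 5 — checking thresholds:
  Ashby: 2 of 6 neighbours ≥ 2, panics.
  Fallow: 1 of 4 neighbours < 4, holds.
  Glade: 2 of 6 neighbours < 5, holds.
  Harrow: 3 of 6 neighbours < 5, holds.
  Jarrow: 2 of 6 neighbours < 4, holds.
  Oakham: 1 of 3 neighbours < 2, holds.
Round 6 — checking thresholds:
  Fallow: 1 of 4 neighbours < 4, holds.
  Glade: 3 of 6 neighbours < 5, holds.
  Harrow: 4 of 6 neighbours < 5, holds.
  Jarrow: 3 of 6 neighbours < 4, holds.
  Oakham: 2 of 3 neighbours ≥ 2, panics.
Round 7 — no new panics; cascade stops.

no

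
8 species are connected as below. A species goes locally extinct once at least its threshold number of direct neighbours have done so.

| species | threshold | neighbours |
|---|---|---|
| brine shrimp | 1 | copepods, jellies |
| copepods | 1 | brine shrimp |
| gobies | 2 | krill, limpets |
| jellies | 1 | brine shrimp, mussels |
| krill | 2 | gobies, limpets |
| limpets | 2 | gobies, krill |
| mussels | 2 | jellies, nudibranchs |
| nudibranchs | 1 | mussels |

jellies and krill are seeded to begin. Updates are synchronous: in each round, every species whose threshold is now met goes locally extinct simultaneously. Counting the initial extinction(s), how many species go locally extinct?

4

Round 1 — jellies, krill go locally extinct (initial).
Round 2 — checking thresholds:
  brine shrimp: 1 of 2 neighbours ≥ 1, goes locally extinct.
  gobies: 1 of 2 neighbours < 2, holds.
  limpets: 1 of 2 neighbours < 2, holds.
  mussels: 1 of 2 neighbours < 2, holds.
Round 3 — checking thresholds:
  copepods: 1 of 1 neighbours ≥ 1, goes locally extinct.
  gobies: 1 of 2 neighbours < 2, holds.
  limpets: 1 of 2 neighbours < 2, holds.
  mussels: 1 of 2 neighbours < 2, holds.
Round 4 — no new extinctions; cascade stops.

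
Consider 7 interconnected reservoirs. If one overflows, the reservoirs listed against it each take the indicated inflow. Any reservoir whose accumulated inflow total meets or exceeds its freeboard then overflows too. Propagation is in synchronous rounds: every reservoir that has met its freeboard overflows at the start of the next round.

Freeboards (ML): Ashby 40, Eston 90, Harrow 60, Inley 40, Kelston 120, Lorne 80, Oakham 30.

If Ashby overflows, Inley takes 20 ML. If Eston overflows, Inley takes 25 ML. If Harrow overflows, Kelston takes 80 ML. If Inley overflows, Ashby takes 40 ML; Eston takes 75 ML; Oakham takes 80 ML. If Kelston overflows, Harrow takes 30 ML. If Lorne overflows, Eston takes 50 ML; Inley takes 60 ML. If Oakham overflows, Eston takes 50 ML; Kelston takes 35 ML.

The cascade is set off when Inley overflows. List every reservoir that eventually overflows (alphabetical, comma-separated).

Ashby, Eston, Inley, Oakham

Round 1 — Inley overflows (initial).
  Ashby: +40 → 40 ≥ 40
  Eston: +75 → 75 < 90
  Oakham: +80 → 80 ≥ 30
Round 2 — Ashby, Oakham overflow.
  Eston: +50 → 125 ≥ 90
  Kelston: +35 → 35 < 120
Round 3 — Eston overflows.
No further overflows.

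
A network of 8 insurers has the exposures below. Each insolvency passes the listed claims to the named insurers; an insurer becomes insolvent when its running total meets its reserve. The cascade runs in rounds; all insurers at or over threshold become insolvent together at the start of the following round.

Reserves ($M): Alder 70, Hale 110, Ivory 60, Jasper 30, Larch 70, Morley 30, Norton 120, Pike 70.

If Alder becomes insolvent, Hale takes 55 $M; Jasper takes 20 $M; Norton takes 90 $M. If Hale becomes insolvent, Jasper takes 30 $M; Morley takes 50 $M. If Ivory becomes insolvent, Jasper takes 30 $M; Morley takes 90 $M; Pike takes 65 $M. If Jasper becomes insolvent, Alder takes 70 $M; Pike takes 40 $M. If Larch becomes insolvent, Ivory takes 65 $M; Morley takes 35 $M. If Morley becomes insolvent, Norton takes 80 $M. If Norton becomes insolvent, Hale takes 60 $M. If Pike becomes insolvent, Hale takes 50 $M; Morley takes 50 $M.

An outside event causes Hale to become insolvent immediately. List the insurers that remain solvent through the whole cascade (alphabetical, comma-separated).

Ivory, Larch, Pike

Round 1 — Hale becomes insolvent (initial).
  Jasper: +30 → 30 ≥ 30
  Morley: +50 → 50 ≥ 30
Round 2 — Jasper, Morley become insolvent.
  Alder: +70 → 70 ≥ 70
  Norton: +80 → 80 < 120
  Pike: +40 → 40 < 70
Round 3 — Alder becomes insolvent.
  Norton: +90 → 170 ≥ 120
Round 4 — Norton becomes insolvent.
No further insolvencies.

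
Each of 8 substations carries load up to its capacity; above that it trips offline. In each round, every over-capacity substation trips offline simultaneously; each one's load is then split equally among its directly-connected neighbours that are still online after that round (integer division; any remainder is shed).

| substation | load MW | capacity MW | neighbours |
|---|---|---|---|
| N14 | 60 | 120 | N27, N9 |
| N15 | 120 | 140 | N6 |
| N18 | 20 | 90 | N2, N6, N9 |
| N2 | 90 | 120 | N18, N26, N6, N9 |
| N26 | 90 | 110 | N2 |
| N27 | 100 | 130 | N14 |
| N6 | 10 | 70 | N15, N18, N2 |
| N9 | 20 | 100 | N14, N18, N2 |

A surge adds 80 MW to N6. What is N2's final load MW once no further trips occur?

120

Round 1 — N6 at 90 > 70. N6 trips offline.
  N6 sheds 90 MW to N15, N18, N2: 30 each.
    N15: 120+30 = 150 > 140
    N18: 20+30 = 50 ≤ 90
    N2: 90+30 = 120 ≤ 120
Round 2 — N15 trips offline.
  N15 sheds 150 MW: no online neighbours, lost.
No further trips.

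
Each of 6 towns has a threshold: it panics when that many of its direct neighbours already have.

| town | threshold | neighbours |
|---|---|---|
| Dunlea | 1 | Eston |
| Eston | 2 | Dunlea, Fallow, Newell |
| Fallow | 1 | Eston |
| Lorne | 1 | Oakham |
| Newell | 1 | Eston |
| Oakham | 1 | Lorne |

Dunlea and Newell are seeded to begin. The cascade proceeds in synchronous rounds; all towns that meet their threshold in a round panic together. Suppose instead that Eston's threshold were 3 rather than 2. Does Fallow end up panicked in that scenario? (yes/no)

With Eston's threshold at 3:
Round 1 — Dunlea, Newell panic (initial).
Round 2 — no new panics; cascade stops.

no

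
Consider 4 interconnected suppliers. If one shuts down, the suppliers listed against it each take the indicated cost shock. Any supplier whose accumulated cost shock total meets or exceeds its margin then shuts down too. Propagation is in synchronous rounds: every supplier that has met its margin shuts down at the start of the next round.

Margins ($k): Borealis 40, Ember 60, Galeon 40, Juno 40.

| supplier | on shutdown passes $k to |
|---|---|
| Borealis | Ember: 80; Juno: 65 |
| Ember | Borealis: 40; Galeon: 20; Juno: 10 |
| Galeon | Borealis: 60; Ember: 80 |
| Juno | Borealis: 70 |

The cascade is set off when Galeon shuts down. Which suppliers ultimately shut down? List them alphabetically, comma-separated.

Round 1 — Galeon shuts down (initial).
  Borealis: +60 → 60 ≥ 40
  Ember: +80 → 80 ≥ 60
Round 2 — Borealis, Ember shut down.
  Juno: +65+10 → 75 ≥ 40
Round 3 — Juno shuts down.
No further shutdowns.

Borealis, Ember, Galeon, Juno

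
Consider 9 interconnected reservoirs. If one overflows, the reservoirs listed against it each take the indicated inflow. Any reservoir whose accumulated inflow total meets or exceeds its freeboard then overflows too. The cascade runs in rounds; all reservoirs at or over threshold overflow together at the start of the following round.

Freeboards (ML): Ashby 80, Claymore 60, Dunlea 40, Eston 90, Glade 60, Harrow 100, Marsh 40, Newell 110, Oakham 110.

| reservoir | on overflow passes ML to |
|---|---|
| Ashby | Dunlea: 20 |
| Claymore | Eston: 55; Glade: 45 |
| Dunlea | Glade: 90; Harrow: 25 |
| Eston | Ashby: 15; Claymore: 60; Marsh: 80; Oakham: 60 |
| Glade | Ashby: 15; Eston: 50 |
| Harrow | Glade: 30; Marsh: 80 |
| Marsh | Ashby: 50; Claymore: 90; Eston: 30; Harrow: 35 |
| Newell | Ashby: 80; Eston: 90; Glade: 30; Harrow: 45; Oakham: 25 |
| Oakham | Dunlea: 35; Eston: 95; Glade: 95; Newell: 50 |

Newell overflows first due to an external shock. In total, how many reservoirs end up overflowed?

6

Round 1 — Newell overflows (initial).
  Ashby: +80 → 80 ≥ 80
  Eston: +90 → 90 ≥ 90
  Glade: +30 → 30 < 60
  Harrow: +45 → 45 < 100
  Oakham: +25 → 25 < 110
Round 2 — Ashby, Eston overflow.
  Claymore: +60 → 60 ≥ 60
  Dunlea: +20 → 20 < 40
  Marsh: +80 → 80 ≥ 40
  Oakham: +60 → 85 < 110
Round 3 — Claymore, Marsh overflow.
  Glade: +45 → 75 ≥ 60
  Harrow: +35 → 80 < 100
Round 4 — Glade overflows.
No further overflows.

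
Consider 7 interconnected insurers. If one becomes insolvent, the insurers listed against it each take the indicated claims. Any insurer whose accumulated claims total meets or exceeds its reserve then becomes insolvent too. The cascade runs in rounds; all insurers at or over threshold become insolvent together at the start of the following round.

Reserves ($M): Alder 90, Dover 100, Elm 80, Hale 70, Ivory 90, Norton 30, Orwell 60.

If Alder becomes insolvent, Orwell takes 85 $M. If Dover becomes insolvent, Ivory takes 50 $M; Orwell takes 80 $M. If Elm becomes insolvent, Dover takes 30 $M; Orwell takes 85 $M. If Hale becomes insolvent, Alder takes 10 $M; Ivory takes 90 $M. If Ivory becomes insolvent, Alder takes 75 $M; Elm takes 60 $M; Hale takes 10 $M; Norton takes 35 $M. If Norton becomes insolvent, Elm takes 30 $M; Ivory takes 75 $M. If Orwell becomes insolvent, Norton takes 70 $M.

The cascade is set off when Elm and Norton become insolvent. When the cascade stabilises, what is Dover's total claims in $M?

Round 1 — Elm, Norton become insolvent (initial).
  Dover: +30 → 30 < 100
  Ivory: +75 → 75 < 90
  Orwell: +85 → 85 ≥ 60
Round 2 — Orwell becomes insolvent.
No further insolvencies.

30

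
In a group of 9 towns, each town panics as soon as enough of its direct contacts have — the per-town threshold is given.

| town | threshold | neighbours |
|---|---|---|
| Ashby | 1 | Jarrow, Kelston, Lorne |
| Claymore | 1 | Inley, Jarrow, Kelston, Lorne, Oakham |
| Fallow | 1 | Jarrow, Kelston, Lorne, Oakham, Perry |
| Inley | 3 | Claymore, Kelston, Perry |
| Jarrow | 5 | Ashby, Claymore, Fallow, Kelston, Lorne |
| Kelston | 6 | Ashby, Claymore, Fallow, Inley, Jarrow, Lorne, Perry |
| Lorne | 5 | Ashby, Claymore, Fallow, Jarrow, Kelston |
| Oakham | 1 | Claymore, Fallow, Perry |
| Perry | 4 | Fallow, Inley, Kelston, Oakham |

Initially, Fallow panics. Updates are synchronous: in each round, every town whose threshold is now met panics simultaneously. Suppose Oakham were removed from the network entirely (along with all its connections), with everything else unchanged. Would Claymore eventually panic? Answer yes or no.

no

With Oakham removed:
Round 1 — Fallow panics (initial).
Round 2 — no new panics; cascade stops.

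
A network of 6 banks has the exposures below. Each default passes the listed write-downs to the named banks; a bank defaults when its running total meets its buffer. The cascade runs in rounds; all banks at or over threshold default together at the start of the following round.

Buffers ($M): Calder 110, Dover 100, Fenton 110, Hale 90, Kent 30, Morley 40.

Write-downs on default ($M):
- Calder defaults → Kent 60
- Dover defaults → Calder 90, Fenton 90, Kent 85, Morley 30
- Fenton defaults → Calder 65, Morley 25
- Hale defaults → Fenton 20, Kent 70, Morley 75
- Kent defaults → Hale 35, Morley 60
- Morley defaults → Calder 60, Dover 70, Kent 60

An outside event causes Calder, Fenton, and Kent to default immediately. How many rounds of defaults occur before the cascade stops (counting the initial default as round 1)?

2

Round 1 — Calder, Fenton, Kent default (initial).
  Hale: +35 → 35 < 90
  Morley: +25+60 → 85 ≥ 40
Round 2 — Morley defaults.
  Dover: +70 → 70 < 100
No further defaults.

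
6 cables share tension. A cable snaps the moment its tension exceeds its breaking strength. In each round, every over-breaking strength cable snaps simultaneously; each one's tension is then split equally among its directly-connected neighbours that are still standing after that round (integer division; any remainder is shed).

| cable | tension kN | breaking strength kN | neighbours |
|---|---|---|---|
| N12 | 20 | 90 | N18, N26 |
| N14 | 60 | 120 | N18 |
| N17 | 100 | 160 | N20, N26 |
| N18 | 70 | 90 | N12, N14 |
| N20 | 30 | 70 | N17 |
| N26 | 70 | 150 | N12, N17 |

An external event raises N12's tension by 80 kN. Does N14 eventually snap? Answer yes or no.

Round 1 — N12 at 100 > 90. N12 snaps.
  N12 sheds 100 kN to N18, N26: 50 each.
    N18: 70+50 = 120 > 90
    N26: 70+50 = 120 ≤ 150
Round 2 — N18 snaps.
  N18 sheds 120 kN to N14: 120 each.
    N14: 60+120 = 180 > 120
Round 3 — N14 snaps.
  N14 sheds 180 kN: no online neighbours, lost.
No further breaks.

yes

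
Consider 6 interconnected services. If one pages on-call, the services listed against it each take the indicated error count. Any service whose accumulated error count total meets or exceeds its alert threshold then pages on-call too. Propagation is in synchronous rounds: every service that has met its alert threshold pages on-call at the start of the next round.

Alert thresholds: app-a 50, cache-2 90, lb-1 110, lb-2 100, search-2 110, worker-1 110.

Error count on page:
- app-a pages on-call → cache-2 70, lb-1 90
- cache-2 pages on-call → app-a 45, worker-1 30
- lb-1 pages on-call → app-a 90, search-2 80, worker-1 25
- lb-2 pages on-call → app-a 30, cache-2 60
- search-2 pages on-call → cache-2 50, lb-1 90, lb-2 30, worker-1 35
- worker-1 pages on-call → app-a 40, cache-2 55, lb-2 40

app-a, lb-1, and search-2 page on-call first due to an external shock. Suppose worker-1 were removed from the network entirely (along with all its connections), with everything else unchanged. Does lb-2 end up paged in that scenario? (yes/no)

no

With worker-1 removed:
Round 1 — app-a, lb-1, search-2 page on-call (initial).
  cache-2: +70+50 → 120 ≥ 90
  lb-2: +30 → 30 < 100
Round 2 — cache-2 pages on-call.
No further pages.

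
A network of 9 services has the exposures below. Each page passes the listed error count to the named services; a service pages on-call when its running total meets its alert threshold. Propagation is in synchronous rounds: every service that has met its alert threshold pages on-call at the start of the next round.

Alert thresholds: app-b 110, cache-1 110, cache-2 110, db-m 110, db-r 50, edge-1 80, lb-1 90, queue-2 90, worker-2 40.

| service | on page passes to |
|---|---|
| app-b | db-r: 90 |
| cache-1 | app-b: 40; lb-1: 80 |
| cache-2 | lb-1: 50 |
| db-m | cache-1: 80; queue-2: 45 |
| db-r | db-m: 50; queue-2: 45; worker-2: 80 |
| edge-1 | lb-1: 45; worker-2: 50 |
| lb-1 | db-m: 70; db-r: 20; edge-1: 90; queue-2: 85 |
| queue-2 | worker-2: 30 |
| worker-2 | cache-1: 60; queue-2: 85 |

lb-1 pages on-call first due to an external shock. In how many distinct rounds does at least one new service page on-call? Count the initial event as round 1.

4

Round 1 — lb-1 pages on-call (initial).
  db-m: +70 → 70 < 110
  db-r: +20 → 20 < 50
  edge-1: +90 → 90 ≥ 80
  queue-2: +85 → 85 < 90
Round 2 — edge-1 pages on-call.
  worker-2: +50 → 50 ≥ 40
Round 3 — worker-2 pages on-call.
  cache-1: +60 → 60 < 110
  queue-2: +85 → 170 ≥ 90
Round 4 — queue-2 pages on-call.
No further pages.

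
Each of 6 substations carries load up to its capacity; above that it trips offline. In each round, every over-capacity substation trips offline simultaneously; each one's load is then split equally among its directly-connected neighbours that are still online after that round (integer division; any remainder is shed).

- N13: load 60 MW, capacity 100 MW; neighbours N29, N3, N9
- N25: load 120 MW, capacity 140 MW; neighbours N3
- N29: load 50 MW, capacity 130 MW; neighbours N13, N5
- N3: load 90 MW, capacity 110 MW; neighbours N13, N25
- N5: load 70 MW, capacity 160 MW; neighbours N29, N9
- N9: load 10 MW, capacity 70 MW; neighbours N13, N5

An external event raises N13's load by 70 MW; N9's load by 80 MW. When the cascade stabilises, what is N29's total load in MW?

Round 1 — N13 at 130 > 100; N9 at 90 > 70. N13, N9 trip offline.
  N13 sheds 130 MW to N29, N3: 65 each.
    N29: 50+65 = 115 ≤ 130
    N3: 90+65 = 155 > 110
  N9 sheds 90 MW to N5: 90 each.
    N5: 70+90 = 160 ≤ 160
Round 2 — N3 trips offline.
  N3 sheds 155 MW to N25: 155 each.
    N25: 120+155 = 275 > 140
Round 3 — N25 trips offline.
  N25 sheds 275 MW: no online neighbours, lost.
No further trips.

115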